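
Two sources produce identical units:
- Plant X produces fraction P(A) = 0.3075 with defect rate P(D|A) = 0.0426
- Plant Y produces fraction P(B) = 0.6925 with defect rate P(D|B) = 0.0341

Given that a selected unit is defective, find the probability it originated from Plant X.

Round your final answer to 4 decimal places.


Let A = from Plant X, D = defective

Given:
- P(A) = 0.3075, P(B) = 0.6925
- P(D|A) = 0.0426, P(D|B) = 0.0341

Step 1: Find P(D)
P(D) = P(D|A)P(A) + P(D|B)P(B)
     = 0.0426 × 0.3075 + 0.0341 × 0.6925
     = 0.01309950 + 0.02361425
     = 0.03671375

Step 2: Apply Bayes' theorem
P(A|D) = P(D|A)P(A) / P(D)
       = 0.01309950 / 0.03671375
       = 0.3568


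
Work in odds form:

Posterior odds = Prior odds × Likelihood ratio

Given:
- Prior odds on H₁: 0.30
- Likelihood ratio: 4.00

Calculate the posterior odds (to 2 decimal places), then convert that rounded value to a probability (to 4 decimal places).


Step 1: Calculate posterior odds
Posterior odds = Prior odds × LR
               = 0.30 × 4.00
               = 1.20

Step 2: Convert to probability
P(H₁|E) = Posterior odds / (1 + Posterior odds)
       = 1.20 / (1 + 1.20)
       = 1.20 / 2.20
       = 0.5455

The evidence increased P(H₁) from 0.2308 to 0.5455.


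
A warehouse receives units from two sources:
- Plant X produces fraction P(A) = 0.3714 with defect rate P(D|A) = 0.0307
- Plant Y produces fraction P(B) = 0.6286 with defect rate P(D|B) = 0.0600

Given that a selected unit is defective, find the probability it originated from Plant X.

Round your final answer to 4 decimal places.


Let A = from Plant X, D = defective

Given:
- P(A) = 0.3714, P(B) = 0.6286
- P(D|A) = 0.0307, P(D|B) = 0.0600

Step 1: Find P(D)
P(D) = P(D|A)P(A) + P(D|B)P(B)
     = 0.0307 × 0.3714 + 0.0600 × 0.6286
     = 0.01140198 + 0.03771600
     = 0.04911798

Step 2: Apply Bayes' theorem
P(A|D) = P(D|A)P(A) / P(D)
       = 0.01140198 / 0.04911798
       = 0.2321


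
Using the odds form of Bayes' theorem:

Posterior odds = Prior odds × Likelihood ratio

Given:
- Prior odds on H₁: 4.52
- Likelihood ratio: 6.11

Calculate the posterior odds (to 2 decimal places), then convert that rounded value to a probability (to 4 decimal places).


Step 1: Calculate posterior odds
Posterior odds = Prior odds × LR
               = 4.52 × 6.11
               = 27.62

Step 2: Convert to probability
P(H₁|E) = Posterior odds / (1 + Posterior odds)
       = 27.62 / (1 + 27.62)
       = 27.62 / 28.62
       = 0.9651

The evidence increased P(H₁) from 0.8188 to 0.9651.


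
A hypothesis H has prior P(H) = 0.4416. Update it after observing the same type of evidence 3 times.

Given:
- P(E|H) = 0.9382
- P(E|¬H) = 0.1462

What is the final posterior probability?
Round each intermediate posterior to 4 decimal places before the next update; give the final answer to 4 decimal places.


Sequential Bayesian updating:

Initial prior: P(H) = 0.4416

Update 1:
  P(E) = 0.9382 × 0.4416 + 0.1462 × 0.5584 = 0.41430912 + 0.08163808 = 0.49594720
  P(H|E) = 0.41430912 / 0.49594720 = 0.8354

Update 2:
  P(E) = 0.9382 × 0.8354 + 0.1462 × 0.1646 = 0.78377228 + 0.02406452 = 0.80783680
  P(H|E) = 0.78377228 / 0.80783680 = 0.9702

Update 3:
  P(E) = 0.9382 × 0.9702 + 0.1462 × 0.0298 = 0.91024164 + 0.00435676 = 0.91459840
  P(H|E) = 0.91024164 / 0.91459840 = 0.9952

Final posterior: 0.9952


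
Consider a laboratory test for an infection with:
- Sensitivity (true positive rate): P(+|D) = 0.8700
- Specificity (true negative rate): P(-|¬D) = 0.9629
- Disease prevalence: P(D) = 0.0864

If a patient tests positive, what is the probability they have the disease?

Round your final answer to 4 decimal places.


Let D = has disease, + = positive test

Given:
- P(D) = 0.0864 (prevalence)
- P(+|D) = 0.8700 (sensitivity)
- P(-|¬D) = 0.9629 (specificity)
- P(+|¬D) = 0.0371 (false positive rate = 1 - specificity)

Step 1: Find P(+)
P(+) = P(+|D)P(D) + P(+|¬D)P(¬D)
     = 0.8700 × 0.0864 + 0.0371 × 0.9136
     = 0.07516800 + 0.03389456
     = 0.10906256

Step 2: Apply Bayes' theorem for P(D|+)
P(D|+) = P(+|D)P(D) / P(+)
       = 0.07516800 / 0.10906256
       = 0.6892


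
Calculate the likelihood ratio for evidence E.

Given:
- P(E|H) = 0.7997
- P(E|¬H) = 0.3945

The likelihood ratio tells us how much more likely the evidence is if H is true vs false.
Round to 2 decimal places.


Likelihood Ratio (LR) = P(E|H) / P(E|¬H)

LR = 0.7997 / 0.3945
   = 2.03

The evidence is 2.03 times more likely if H is true than if H is false.
LR > 1, so observing E raises the odds in favor of H.


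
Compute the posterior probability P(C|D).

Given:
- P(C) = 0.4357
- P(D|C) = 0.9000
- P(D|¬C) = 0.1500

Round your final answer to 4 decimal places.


Bayes' theorem: P(C|D) = P(D|C) × P(C) / P(D)

Step 1: Calculate P(D) using law of total probability
P(D) = P(D|C)P(C) + P(D|¬C)P(¬C)
     = 0.9000 × 0.4357 + 0.1500 × 0.5643
     = 0.39213000 + 0.08464500
     = 0.47677500

Step 2: Apply Bayes' theorem
P(C|D) = P(D|C) × P(C) / P(D)
       = 0.39213000 / 0.47677500
       = 0.8225


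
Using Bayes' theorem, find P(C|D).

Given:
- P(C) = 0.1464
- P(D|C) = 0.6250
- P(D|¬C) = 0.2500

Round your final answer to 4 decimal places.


Bayes' theorem: P(C|D) = P(D|C) × P(C) / P(D)

Step 1: Calculate P(D) using law of total probability
P(D) = P(D|C)P(C) + P(D|¬C)P(¬C)
     = 0.6250 × 0.1464 + 0.2500 × 0.8536
     = 0.09150000 + 0.21340000
     = 0.30490000

Step 2: Apply Bayes' theorem
P(C|D) = P(D|C) × P(C) / P(D)
       = 0.09150000 / 0.30490000
       = 0.3001


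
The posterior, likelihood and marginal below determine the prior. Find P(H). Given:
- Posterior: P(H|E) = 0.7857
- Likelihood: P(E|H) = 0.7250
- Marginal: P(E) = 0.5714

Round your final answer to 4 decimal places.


From Bayes' theorem: P(H|E) = P(E|H) × P(H) / P(E)

Rearranging for P(H):
P(H) = P(H|E) × P(E) / P(E|H)
     = 0.7857 × 0.5714 / 0.7250
     = 0.44894898 / 0.7250
     = 0.6192


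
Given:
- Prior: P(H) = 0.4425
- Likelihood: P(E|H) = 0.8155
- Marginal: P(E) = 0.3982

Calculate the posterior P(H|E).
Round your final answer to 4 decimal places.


Using Bayes' theorem:

P(H|E) = P(E|H) × P(H) / P(E)
       = 0.8155 × 0.4425 / 0.3982
       = 0.36085875 / 0.3982
       = 0.9062

The evidence strengthens our belief in H.
Prior: 0.4425 → Posterior: 0.9062


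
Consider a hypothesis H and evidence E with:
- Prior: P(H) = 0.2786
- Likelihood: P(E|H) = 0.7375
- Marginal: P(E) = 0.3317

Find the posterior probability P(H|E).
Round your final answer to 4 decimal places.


Using Bayes' theorem:

P(H|E) = P(E|H) × P(H) / P(E)
       = 0.7375 × 0.2786 / 0.3317
       = 0.20546750 / 0.3317
       = 0.6194

The evidence strengthens our belief in H.
Prior: 0.2786 → Posterior: 0.6194


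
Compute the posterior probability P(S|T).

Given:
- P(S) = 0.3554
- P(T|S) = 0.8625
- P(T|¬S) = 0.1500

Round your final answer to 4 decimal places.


Bayes' theorem: P(S|T) = P(T|S) × P(S) / P(T)

Step 1: Calculate P(T) using law of total probability
P(T) = P(T|S)P(S) + P(T|¬S)P(¬S)
     = 0.8625 × 0.3554 + 0.1500 × 0.6446
     = 0.30653250 + 0.09669000
     = 0.40322250

Step 2: Apply Bayes' theorem
P(S|T) = P(T|S) × P(S) / P(T)
       = 0.30653250 / 0.40322250
       = 0.7602


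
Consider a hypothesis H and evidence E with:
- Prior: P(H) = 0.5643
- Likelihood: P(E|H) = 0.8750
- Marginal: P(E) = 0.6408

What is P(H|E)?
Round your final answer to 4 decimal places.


Using Bayes' theorem:

P(H|E) = P(E|H) × P(H) / P(E)
       = 0.8750 × 0.5643 / 0.6408
       = 0.49376250 / 0.6408
       = 0.7705

The evidence strengthens our belief in H.
Prior: 0.5643 → Posterior: 0.7705


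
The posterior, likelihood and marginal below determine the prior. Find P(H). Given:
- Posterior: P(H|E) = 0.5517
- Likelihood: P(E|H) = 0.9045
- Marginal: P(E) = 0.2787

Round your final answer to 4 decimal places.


From Bayes' theorem: P(H|E) = P(E|H) × P(H) / P(E)

Rearranging for P(H):
P(H) = P(H|E) × P(E) / P(E|H)
     = 0.5517 × 0.2787 / 0.9045
     = 0.15375879 / 0.9045
     = 0.1700


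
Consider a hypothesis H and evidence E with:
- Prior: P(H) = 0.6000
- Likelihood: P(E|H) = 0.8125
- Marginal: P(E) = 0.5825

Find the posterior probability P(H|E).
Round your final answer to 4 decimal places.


Using Bayes' theorem:

P(H|E) = P(E|H) × P(H) / P(E)
       = 0.8125 × 0.6000 / 0.5825
       = 0.48750000 / 0.5825
       = 0.8369

The evidence strengthens our belief in H.
Prior: 0.6000 → Posterior: 0.8369


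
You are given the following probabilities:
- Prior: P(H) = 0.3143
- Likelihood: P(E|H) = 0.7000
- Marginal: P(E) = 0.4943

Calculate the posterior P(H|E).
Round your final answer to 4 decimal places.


Using Bayes' theorem:

P(H|E) = P(E|H) × P(H) / P(E)
       = 0.7000 × 0.3143 / 0.4943
       = 0.22001000 / 0.4943
       = 0.4451

The evidence strengthens our belief in H.
Prior: 0.3143 → Posterior: 0.4451


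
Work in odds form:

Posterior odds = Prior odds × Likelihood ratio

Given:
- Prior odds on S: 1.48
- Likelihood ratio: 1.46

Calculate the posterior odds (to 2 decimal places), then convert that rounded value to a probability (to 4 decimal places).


Step 1: Calculate posterior odds
Posterior odds = Prior odds × LR
               = 1.48 × 1.46
               = 2.16

Step 2: Convert to probability
P(S|E) = Posterior odds / (1 + Posterior odds)
       = 2.16 / (1 + 2.16)
       = 2.16 / 3.16
       = 0.6835

The evidence increased P(S) from 0.5968 to 0.6835.


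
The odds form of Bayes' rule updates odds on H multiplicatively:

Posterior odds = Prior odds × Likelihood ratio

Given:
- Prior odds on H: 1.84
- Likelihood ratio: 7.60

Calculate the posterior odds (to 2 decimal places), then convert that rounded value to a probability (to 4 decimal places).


Step 1: Calculate posterior odds
Posterior odds = Prior odds × LR
               = 1.84 × 7.60
               = 13.98

Step 2: Convert to probability
P(H|E) = Posterior odds / (1 + Posterior odds)
       = 13.98 / (1 + 13.98)
       = 13.98 / 14.98
       = 0.9332

The evidence increased P(H) from 0.6479 to 0.9332.


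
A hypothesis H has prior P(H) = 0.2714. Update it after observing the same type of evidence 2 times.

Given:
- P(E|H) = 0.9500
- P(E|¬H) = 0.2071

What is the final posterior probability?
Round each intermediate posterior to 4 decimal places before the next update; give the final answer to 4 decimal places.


Sequential Bayesian updating:

Initial prior: P(H) = 0.2714

Update 1:
  P(E) = 0.9500 × 0.2714 + 0.2071 × 0.7286 = 0.25783000 + 0.15089306 = 0.40872306
  P(H|E) = 0.25783000 / 0.40872306 = 0.6308

Update 2:
  P(E) = 0.9500 × 0.6308 + 0.2071 × 0.3692 = 0.59926000 + 0.07646132 = 0.67572132
  P(H|E) = 0.59926000 / 0.67572132 = 0.8868

Final posterior: 0.8868


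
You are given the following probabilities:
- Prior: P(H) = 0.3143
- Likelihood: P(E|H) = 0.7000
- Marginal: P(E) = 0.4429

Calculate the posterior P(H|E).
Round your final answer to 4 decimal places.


Using Bayes' theorem:

P(H|E) = P(E|H) × P(H) / P(E)
       = 0.7000 × 0.3143 / 0.4429
       = 0.22001000 / 0.4429
       = 0.4967

The evidence strengthens our belief in H.
Prior: 0.3143 → Posterior: 0.4967


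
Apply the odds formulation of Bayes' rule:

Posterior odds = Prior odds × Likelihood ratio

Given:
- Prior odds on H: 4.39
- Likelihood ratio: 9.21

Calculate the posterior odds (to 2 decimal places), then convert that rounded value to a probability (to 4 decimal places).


Step 1: Calculate posterior odds
Posterior odds = Prior odds × LR
               = 4.39 × 9.21
               = 40.43

Step 2: Convert to probability
P(H|E) = Posterior odds / (1 + Posterior odds)
       = 40.43 / (1 + 40.43)
       = 40.43 / 41.43
       = 0.9759

The evidence increased P(H) from 0.8145 to 0.9759.


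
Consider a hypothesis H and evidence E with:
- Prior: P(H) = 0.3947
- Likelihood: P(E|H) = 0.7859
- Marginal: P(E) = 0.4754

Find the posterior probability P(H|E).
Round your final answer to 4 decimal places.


Using Bayes' theorem:

P(H|E) = P(E|H) × P(H) / P(E)
       = 0.7859 × 0.3947 / 0.4754
       = 0.31019473 / 0.4754
       = 0.6525

The evidence strengthens our belief in H.
Prior: 0.3947 → Posterior: 0.6525


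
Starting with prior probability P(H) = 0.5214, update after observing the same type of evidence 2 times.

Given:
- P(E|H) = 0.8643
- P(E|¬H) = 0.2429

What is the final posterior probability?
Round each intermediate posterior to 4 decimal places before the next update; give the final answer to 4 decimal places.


Sequential Bayesian updating:

Initial prior: P(H) = 0.5214

Update 1:
  P(E) = 0.8643 × 0.5214 + 0.2429 × 0.4786 = 0.45064602 + 0.11625194 = 0.56689796
  P(H|E) = 0.45064602 / 0.56689796 = 0.7949

Update 2:
  P(E) = 0.8643 × 0.7949 + 0.2429 × 0.2051 = 0.68703207 + 0.04981879 = 0.73685086
  P(H|E) = 0.68703207 / 0.73685086 = 0.9324

Final posterior: 0.9324


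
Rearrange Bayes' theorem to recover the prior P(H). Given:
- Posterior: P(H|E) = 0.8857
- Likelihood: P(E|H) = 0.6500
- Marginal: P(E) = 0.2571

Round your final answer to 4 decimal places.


From Bayes' theorem: P(H|E) = P(E|H) × P(H) / P(E)

Rearranging for P(H):
P(H) = P(H|E) × P(E) / P(E|H)
     = 0.8857 × 0.2571 / 0.6500
     = 0.22771347 / 0.6500
     = 0.3503


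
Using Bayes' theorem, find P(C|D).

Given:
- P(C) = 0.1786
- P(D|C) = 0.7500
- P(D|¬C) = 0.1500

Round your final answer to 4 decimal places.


Bayes' theorem: P(C|D) = P(D|C) × P(C) / P(D)

Step 1: Calculate P(D) using law of total probability
P(D) = P(D|C)P(C) + P(D|¬C)P(¬C)
     = 0.7500 × 0.1786 + 0.1500 × 0.8214
     = 0.13395000 + 0.12321000
     = 0.25716000

Step 2: Apply Bayes' theorem
P(C|D) = P(D|C) × P(C) / P(D)
       = 0.13395000 / 0.25716000
       = 0.5209


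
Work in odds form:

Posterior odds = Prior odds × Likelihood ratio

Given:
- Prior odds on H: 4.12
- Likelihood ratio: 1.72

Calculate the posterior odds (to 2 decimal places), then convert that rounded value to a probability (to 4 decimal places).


Step 1: Calculate posterior odds
Posterior odds = Prior odds × LR
               = 4.12 × 1.72
               = 7.09

Step 2: Convert to probability
P(H|E) = Posterior odds / (1 + Posterior odds)
       = 7.09 / (1 + 7.09)
       = 7.09 / 8.09
       = 0.8764

The evidence increased P(H) from 0.8047 to 0.8764.


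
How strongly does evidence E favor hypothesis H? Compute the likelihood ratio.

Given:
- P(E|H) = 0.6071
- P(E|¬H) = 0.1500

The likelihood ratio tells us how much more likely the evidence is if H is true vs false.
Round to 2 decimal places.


Likelihood Ratio (LR) = P(E|H) / P(E|¬H)

LR = 0.6071 / 0.1500
   = 4.05

The evidence is 4.05 times more likely if H is true than if H is false.
Since LR > 1, the evidence supports H over ¬H.


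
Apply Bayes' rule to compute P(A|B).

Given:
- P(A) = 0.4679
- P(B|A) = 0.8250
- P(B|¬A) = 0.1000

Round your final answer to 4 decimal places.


Bayes' theorem: P(A|B) = P(B|A) × P(A) / P(B)

Step 1: Calculate P(B) using law of total probability
P(B) = P(B|A)P(A) + P(B|¬A)P(¬A)
     = 0.8250 × 0.4679 + 0.1000 × 0.5321
     = 0.38601750 + 0.05321000
     = 0.43922750

Step 2: Apply Bayes' theorem
P(A|B) = P(B|A) × P(A) / P(B)
       = 0.38601750 / 0.43922750
       = 0.8789


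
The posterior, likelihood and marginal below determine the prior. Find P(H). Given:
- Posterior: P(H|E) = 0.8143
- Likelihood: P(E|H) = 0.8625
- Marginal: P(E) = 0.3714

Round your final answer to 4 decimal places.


From Bayes' theorem: P(H|E) = P(E|H) × P(H) / P(E)

Rearranging for P(H):
P(H) = P(H|E) × P(E) / P(E|H)
     = 0.8143 × 0.3714 / 0.8625
     = 0.30243102 / 0.8625
     = 0.3506


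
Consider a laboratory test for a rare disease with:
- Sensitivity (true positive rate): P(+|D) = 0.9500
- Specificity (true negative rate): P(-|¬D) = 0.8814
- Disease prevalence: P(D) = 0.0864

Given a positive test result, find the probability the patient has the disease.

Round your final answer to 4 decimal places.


Let D = has disease, + = positive test

Given:
- P(D) = 0.0864 (prevalence)
- P(+|D) = 0.9500 (sensitivity)
- P(-|¬D) = 0.8814 (specificity)
- P(+|¬D) = 0.1186 (false positive rate = 1 - specificity)

Step 1: Find P(+)
P(+) = P(+|D)P(D) + P(+|¬D)P(¬D)
     = 0.9500 × 0.0864 + 0.1186 × 0.9136
     = 0.08208000 + 0.10835296
     = 0.19043296

Step 2: Apply Bayes' theorem for P(D|+)
P(D|+) = P(+|D)P(D) / P(+)
       = 0.08208000 / 0.19043296
       = 0.4310


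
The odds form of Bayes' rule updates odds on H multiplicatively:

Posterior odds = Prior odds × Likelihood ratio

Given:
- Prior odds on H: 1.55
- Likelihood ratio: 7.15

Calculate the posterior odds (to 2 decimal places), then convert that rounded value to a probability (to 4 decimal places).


Step 1: Calculate posterior odds
Posterior odds = Prior odds × LR
               = 1.55 × 7.15
               = 11.08

Step 2: Convert to probability
P(H|E) = Posterior odds / (1 + Posterior odds)
       = 11.08 / (1 + 11.08)
       = 11.08 / 12.08
       = 0.9172

The evidence increased P(H) from 0.6078 to 0.9172.


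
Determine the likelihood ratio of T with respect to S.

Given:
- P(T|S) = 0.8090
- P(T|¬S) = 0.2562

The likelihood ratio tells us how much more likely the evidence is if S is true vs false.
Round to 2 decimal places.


Likelihood Ratio (LR) = P(T|S) / P(T|¬S)

LR = 0.8090 / 0.2562
   = 3.16

The evidence is 3.16 times more likely if S is true than if S is false.
LR > 1, so observing T raises the odds in favor of S.


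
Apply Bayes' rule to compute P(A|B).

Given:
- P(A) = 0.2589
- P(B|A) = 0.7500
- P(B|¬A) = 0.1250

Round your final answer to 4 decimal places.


Bayes' theorem: P(A|B) = P(B|A) × P(A) / P(B)

Step 1: Calculate P(B) using law of total probability
P(B) = P(B|A)P(A) + P(B|¬A)P(¬A)
     = 0.7500 × 0.2589 + 0.1250 × 0.7411
     = 0.19417500 + 0.09263750
     = 0.28681250

Step 2: Apply Bayes' theorem
P(A|B) = P(B|A) × P(A) / P(B)
       = 0.19417500 / 0.28681250
       = 0.6770


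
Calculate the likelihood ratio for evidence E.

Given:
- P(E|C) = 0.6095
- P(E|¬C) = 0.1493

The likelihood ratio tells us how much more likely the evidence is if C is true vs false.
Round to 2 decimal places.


Likelihood Ratio (LR) = P(E|C) / P(E|¬C)

LR = 0.6095 / 0.1493
   = 4.08

The evidence is 4.08 times more likely if C is true than if C is false.
Because LR exceeds 1, E is evidence for C.


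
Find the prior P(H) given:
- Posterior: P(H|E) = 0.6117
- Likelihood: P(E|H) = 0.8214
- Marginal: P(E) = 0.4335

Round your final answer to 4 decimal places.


From Bayes' theorem: P(H|E) = P(E|H) × P(H) / P(E)

Rearranging for P(H):
P(H) = P(H|E) × P(E) / P(E|H)
     = 0.6117 × 0.4335 / 0.8214
     = 0.26517195 / 0.8214
     = 0.3228


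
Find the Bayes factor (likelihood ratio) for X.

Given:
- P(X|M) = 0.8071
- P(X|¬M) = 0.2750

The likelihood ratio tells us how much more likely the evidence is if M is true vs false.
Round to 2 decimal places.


Likelihood Ratio (LR) = P(X|M) / P(X|¬M)

LR = 0.8071 / 0.2750
   = 2.93

The evidence is 2.93 times more likely if M is true than if M is false.
LR > 1, so observing X raises the odds in favor of M.


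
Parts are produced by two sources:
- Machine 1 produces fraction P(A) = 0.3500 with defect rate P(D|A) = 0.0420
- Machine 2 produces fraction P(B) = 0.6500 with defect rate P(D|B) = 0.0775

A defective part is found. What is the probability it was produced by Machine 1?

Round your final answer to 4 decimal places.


Let A = from Machine 1, D = defective

Given:
- P(A) = 0.3500, P(B) = 0.6500
- P(D|A) = 0.0420, P(D|B) = 0.0775

Step 1: Find P(D)
P(D) = P(D|A)P(A) + P(D|B)P(B)
     = 0.0420 × 0.3500 + 0.0775 × 0.6500
     = 0.01470000 + 0.05037500
     = 0.06507500

Step 2: Apply Bayes' theorem
P(A|D) = P(D|A)P(A) / P(D)
       = 0.01470000 / 0.06507500
       = 0.2259


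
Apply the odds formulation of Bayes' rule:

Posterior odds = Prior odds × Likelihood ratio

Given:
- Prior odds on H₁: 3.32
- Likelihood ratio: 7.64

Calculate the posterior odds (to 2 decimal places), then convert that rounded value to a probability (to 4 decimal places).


Step 1: Calculate posterior odds
Posterior odds = Prior odds × LR
               = 3.32 × 7.64
               = 25.36

Step 2: Convert to probability
P(H₁|E) = Posterior odds / (1 + Posterior odds)
       = 25.36 / (1 + 25.36)
       = 25.36 / 26.36
       = 0.9621

The evidence increased P(H₁) from 0.7685 to 0.9621.


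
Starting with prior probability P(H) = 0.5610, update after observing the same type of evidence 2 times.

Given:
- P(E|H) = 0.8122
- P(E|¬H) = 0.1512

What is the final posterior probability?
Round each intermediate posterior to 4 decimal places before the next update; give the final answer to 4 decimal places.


Sequential Bayesian updating:

Initial prior: P(H) = 0.5610

Update 1:
  P(E) = 0.8122 × 0.5610 + 0.1512 × 0.4390 = 0.45564420 + 0.06637680 = 0.52202100
  P(H|E) = 0.45564420 / 0.52202100 = 0.8728

Update 2:
  P(E) = 0.8122 × 0.8728 + 0.1512 × 0.1272 = 0.70888816 + 0.01923264 = 0.72812080
  P(H|E) = 0.70888816 / 0.72812080 = 0.9736

Final posterior: 0.9736


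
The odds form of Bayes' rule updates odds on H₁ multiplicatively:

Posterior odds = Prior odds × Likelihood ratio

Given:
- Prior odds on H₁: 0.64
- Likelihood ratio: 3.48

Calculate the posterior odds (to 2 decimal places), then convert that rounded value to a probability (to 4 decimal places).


Step 1: Calculate posterior odds
Posterior odds = Prior odds × LR
               = 0.64 × 3.48
               = 2.23

Step 2: Convert to probability
P(H₁|E) = Posterior odds / (1 + Posterior odds)
       = 2.23 / (1 + 2.23)
       = 2.23 / 3.23
       = 0.6904

The evidence increased P(H₁) from 0.3902 to 0.6904.


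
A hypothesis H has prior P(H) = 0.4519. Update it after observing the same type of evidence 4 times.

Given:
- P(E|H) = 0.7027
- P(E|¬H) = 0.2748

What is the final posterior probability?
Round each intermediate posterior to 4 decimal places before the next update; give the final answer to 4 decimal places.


Sequential Bayesian updating:

Initial prior: P(H) = 0.4519

Update 1:
  P(E) = 0.7027 × 0.4519 + 0.2748 × 0.5481 = 0.31755013 + 0.15061788 = 0.46816801
  P(H|E) = 0.31755013 / 0.46816801 = 0.6783

Update 2:
  P(E) = 0.7027 × 0.6783 + 0.2748 × 0.3217 = 0.47664141 + 0.08840316 = 0.56504457
  P(H|E) = 0.47664141 / 0.56504457 = 0.8435

Update 3:
  P(E) = 0.7027 × 0.8435 + 0.2748 × 0.1565 = 0.59272745 + 0.04300620 = 0.63573365
  P(H|E) = 0.59272745 / 0.63573365 = 0.9324

Update 4:
  P(E) = 0.7027 × 0.9324 + 0.2748 × 0.0676 = 0.65519748 + 0.01857648 = 0.67377396
  P(H|E) = 0.65519748 / 0.67377396 = 0.9724

Final posterior: 0.9724


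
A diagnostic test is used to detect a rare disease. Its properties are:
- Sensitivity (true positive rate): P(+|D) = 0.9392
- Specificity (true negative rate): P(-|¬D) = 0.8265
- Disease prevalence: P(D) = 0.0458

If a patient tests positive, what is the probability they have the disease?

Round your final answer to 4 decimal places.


Let D = has disease, + = positive test

Given:
- P(D) = 0.0458 (prevalence)
- P(+|D) = 0.9392 (sensitivity)
- P(-|¬D) = 0.8265 (specificity)
- P(+|¬D) = 0.1735 (false positive rate = 1 - specificity)

Step 1: Find P(+)
P(+) = P(+|D)P(D) + P(+|¬D)P(¬D)
     = 0.9392 × 0.0458 + 0.1735 × 0.9542
     = 0.04301536 + 0.16555370
     = 0.20856906

Step 2: Apply Bayes' theorem for P(D|+)
P(D|+) = P(+|D)P(D) / P(+)
       = 0.04301536 / 0.20856906
       = 0.2062


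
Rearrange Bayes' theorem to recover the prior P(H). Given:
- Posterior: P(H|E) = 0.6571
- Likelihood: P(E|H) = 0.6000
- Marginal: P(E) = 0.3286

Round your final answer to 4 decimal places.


From Bayes' theorem: P(H|E) = P(E|H) × P(H) / P(E)

Rearranging for P(H):
P(H) = P(H|E) × P(E) / P(E|H)
     = 0.6571 × 0.3286 / 0.6000
     = 0.21592306 / 0.6000
     = 0.3599


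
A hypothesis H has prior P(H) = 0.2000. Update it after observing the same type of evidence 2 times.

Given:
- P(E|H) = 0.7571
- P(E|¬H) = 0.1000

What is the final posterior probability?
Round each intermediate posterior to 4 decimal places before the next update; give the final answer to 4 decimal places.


Sequential Bayesian updating:

Initial prior: P(H) = 0.2000

Update 1:
  P(E) = 0.7571 × 0.2000 + 0.1000 × 0.8000 = 0.15142000 + 0.08000000 = 0.23142000
  P(H|E) = 0.15142000 / 0.23142000 = 0.6543

Update 2:
  P(E) = 0.7571 × 0.6543 + 0.1000 × 0.3457 = 0.49537053 + 0.03457000 = 0.52994053
  P(H|E) = 0.49537053 / 0.52994053 = 0.9348

Final posterior: 0.9348


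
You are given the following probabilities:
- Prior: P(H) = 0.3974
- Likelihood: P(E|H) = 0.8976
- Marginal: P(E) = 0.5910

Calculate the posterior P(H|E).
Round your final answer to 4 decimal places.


Using Bayes' theorem:

P(H|E) = P(E|H) × P(H) / P(E)
       = 0.8976 × 0.3974 / 0.5910
       = 0.35670624 / 0.5910
       = 0.6036

The evidence strengthens our belief in H.
Prior: 0.3974 → Posterior: 0.6036


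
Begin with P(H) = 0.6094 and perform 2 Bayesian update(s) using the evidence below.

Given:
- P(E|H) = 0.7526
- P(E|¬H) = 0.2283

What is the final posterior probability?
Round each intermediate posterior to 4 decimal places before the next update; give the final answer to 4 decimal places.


Sequential Bayesian updating:

Initial prior: P(H) = 0.6094

Update 1:
  P(E) = 0.7526 × 0.6094 + 0.2283 × 0.3906 = 0.45863444 + 0.08917398 = 0.54780842
  P(H|E) = 0.45863444 / 0.54780842 = 0.8372

Update 2:
  P(E) = 0.7526 × 0.8372 + 0.2283 × 0.1628 = 0.63007672 + 0.03716724 = 0.66724396
  P(H|E) = 0.63007672 / 0.66724396 = 0.9443

Final posterior: 0.9443


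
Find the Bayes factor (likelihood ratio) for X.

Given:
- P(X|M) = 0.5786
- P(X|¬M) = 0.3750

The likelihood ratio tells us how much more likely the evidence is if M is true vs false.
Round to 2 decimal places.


Likelihood Ratio (LR) = P(X|M) / P(X|¬M)

LR = 0.5786 / 0.3750
   = 1.54

The evidence is 1.54 times more likely if M is true than if M is false.
Since LR > 1, the evidence supports M over ¬M.


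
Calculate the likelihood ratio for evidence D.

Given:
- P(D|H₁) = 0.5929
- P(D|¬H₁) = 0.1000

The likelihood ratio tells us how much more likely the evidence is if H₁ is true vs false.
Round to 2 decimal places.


Likelihood Ratio (LR) = P(D|H₁) / P(D|¬H₁)

LR = 0.5929 / 0.1000
   = 5.93

The evidence is 5.93 times more likely if H₁ is true than if H₁ is false.
LR > 1, so observing D raises the odds in favor of H₁.


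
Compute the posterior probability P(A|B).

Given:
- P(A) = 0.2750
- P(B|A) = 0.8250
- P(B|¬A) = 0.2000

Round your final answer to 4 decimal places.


Bayes' theorem: P(A|B) = P(B|A) × P(A) / P(B)

Step 1: Calculate P(B) using law of total probability
P(B) = P(B|A)P(A) + P(B|¬A)P(¬A)
     = 0.8250 × 0.2750 + 0.2000 × 0.7250
     = 0.22687500 + 0.14500000
     = 0.37187500

Step 2: Apply Bayes' theorem
P(A|B) = P(B|A) × P(A) / P(B)
       = 0.22687500 / 0.37187500
       = 0.6101


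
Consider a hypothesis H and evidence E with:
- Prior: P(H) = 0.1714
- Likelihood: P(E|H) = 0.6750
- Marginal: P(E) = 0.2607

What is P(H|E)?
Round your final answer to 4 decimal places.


Using Bayes' theorem:

P(H|E) = P(E|H) × P(H) / P(E)
       = 0.6750 × 0.1714 / 0.2607
       = 0.11569500 / 0.2607
       = 0.4438

The evidence strengthens our belief in H.
Prior: 0.1714 → Posterior: 0.4438


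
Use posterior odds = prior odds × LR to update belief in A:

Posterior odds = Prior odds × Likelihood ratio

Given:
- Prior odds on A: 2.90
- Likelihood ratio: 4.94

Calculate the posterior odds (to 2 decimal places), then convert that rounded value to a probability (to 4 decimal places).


Step 1: Calculate posterior odds
Posterior odds = Prior odds × LR
               = 2.90 × 4.94
               = 14.33

Step 2: Convert to probability
P(A|E) = Posterior odds / (1 + Posterior odds)
       = 14.33 / (1 + 14.33)
       = 14.33 / 15.33
       = 0.9348

The evidence increased P(A) from 0.7436 to 0.9348.


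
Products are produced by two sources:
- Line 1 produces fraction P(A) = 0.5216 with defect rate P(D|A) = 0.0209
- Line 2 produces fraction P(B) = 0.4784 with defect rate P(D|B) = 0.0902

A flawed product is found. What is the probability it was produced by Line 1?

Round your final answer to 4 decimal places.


Let A = from Line 1, D = flawed

Given:
- P(A) = 0.5216, P(B) = 0.4784
- P(D|A) = 0.0209, P(D|B) = 0.0902

Step 1: Find P(D)
P(D) = P(D|A)P(A) + P(D|B)P(B)
     = 0.0209 × 0.5216 + 0.0902 × 0.4784
     = 0.01090144 + 0.04315168
     = 0.05405312

Step 2: Apply Bayes' theorem
P(A|D) = P(D|A)P(A) / P(D)
       = 0.01090144 / 0.05405312
       = 0.2017


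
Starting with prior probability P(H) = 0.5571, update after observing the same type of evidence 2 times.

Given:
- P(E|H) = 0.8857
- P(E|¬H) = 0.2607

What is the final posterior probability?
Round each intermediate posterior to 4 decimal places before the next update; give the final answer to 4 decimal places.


Sequential Bayesian updating:

Initial prior: P(H) = 0.5571

Update 1:
  P(E) = 0.8857 × 0.5571 + 0.2607 × 0.4429 = 0.49342347 + 0.11546403 = 0.60888750
  P(H|E) = 0.49342347 / 0.60888750 = 0.8104

Update 2:
  P(E) = 0.8857 × 0.8104 + 0.2607 × 0.1896 = 0.71777128 + 0.04942872 = 0.76720000
  P(H|E) = 0.71777128 / 0.76720000 = 0.9356

Final posterior: 0.9356


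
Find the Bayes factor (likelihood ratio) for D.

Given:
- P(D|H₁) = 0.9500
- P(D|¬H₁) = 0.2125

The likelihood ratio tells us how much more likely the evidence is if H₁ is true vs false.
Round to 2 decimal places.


Likelihood Ratio (LR) = P(D|H₁) / P(D|¬H₁)

LR = 0.9500 / 0.2125
   = 4.47

The evidence is 4.47 times more likely if H₁ is true than if H₁ is false.
Since LR > 1, the evidence supports H₁ over ¬H₁.


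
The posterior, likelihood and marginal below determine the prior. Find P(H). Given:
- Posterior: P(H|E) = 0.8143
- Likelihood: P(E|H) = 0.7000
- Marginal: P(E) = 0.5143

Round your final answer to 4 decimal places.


From Bayes' theorem: P(H|E) = P(E|H) × P(H) / P(E)

Rearranging for P(H):
P(H) = P(H|E) × P(E) / P(E|H)
     = 0.8143 × 0.5143 / 0.7000
     = 0.41879449 / 0.7000
     = 0.5983


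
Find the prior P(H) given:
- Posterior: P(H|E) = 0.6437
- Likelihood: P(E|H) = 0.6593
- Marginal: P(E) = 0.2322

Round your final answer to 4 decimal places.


From Bayes' theorem: P(H|E) = P(E|H) × P(H) / P(E)

Rearranging for P(H):
P(H) = P(H|E) × P(E) / P(E|H)
     = 0.6437 × 0.2322 / 0.6593
     = 0.14946714 / 0.6593
     = 0.2267


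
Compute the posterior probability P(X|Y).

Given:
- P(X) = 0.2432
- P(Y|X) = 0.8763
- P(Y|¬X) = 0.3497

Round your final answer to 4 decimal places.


Bayes' theorem: P(X|Y) = P(Y|X) × P(X) / P(Y)

Step 1: Calculate P(Y) using law of total probability
P(Y) = P(Y|X)P(X) + P(Y|¬X)P(¬X)
     = 0.8763 × 0.2432 + 0.3497 × 0.7568
     = 0.21311616 + 0.26465296
     = 0.47776912

Step 2: Apply Bayes' theorem
P(X|Y) = P(Y|X) × P(X) / P(Y)
       = 0.21311616 / 0.47776912
       = 0.4461


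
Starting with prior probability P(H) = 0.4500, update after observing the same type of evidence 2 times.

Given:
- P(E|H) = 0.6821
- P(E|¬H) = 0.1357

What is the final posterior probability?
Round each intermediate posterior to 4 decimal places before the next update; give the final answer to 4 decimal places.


Sequential Bayesian updating:

Initial prior: P(H) = 0.4500

Update 1:
  P(E) = 0.6821 × 0.4500 + 0.1357 × 0.5500 = 0.30694500 + 0.07463500 = 0.38158000
  P(H|E) = 0.30694500 / 0.38158000 = 0.8044

Update 2:
  P(E) = 0.6821 × 0.8044 + 0.1357 × 0.1956 = 0.54868124 + 0.02654292 = 0.57522416
  P(H|E) = 0.54868124 / 0.57522416 = 0.9539

Final posterior: 0.9539


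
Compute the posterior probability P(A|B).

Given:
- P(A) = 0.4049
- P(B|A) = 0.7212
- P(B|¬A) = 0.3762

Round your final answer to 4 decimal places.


Bayes' theorem: P(A|B) = P(B|A) × P(A) / P(B)

Step 1: Calculate P(B) using law of total probability
P(B) = P(B|A)P(A) + P(B|¬A)P(¬A)
     = 0.7212 × 0.4049 + 0.3762 × 0.5951
     = 0.29201388 + 0.22387662
     = 0.51589050

Step 2: Apply Bayes' theorem
P(A|B) = P(B|A) × P(A) / P(B)
       = 0.29201388 / 0.51589050
       = 0.5660


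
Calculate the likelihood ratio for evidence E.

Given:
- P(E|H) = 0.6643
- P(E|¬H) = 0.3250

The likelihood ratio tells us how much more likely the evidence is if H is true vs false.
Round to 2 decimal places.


Likelihood Ratio (LR) = P(E|H) / P(E|¬H)

LR = 0.6643 / 0.3250
   = 2.04

The evidence is 2.04 times more likely if H is true than if H is false.
Because LR exceeds 1, E is evidence for H.


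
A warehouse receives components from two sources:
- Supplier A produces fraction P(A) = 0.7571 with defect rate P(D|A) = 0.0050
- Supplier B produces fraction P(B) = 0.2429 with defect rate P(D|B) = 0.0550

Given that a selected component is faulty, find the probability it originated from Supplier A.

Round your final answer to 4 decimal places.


Let A = from Supplier A, D = faulty

Given:
- P(A) = 0.7571, P(B) = 0.2429
- P(D|A) = 0.0050, P(D|B) = 0.0550

Step 1: Find P(D)
P(D) = P(D|A)P(A) + P(D|B)P(B)
     = 0.0050 × 0.7571 + 0.0550 × 0.2429
     = 0.00378550 + 0.01335950
     = 0.01714500

Step 2: Apply Bayes' theorem
P(A|D) = P(D|A)P(A) / P(D)
       = 0.00378550 / 0.01714500
       = 0.2208


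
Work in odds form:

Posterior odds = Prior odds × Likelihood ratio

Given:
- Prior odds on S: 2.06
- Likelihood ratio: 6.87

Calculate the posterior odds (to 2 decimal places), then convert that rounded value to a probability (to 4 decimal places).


Step 1: Calculate posterior odds
Posterior odds = Prior odds × LR
               = 2.06 × 6.87
               = 14.15

Step 2: Convert to probability
P(S|E) = Posterior odds / (1 + Posterior odds)
       = 14.15 / (1 + 14.15)
       = 14.15 / 15.15
       = 0.9340

The evidence increased P(S) from 0.6732 to 0.9340.


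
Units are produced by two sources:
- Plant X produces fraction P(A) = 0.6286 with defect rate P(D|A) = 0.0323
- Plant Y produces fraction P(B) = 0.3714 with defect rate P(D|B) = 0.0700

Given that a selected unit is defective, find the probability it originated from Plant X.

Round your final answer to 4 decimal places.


Let A = from Plant X, D = defective

Given:
- P(A) = 0.6286, P(B) = 0.3714
- P(D|A) = 0.0323, P(D|B) = 0.0700

Step 1: Find P(D)
P(D) = P(D|A)P(A) + P(D|B)P(B)
     = 0.0323 × 0.6286 + 0.0700 × 0.3714
     = 0.02030378 + 0.02599800
     = 0.04630178

Step 2: Apply Bayes' theorem
P(A|D) = P(D|A)P(A) / P(D)
       = 0.02030378 / 0.04630178
       = 0.4385


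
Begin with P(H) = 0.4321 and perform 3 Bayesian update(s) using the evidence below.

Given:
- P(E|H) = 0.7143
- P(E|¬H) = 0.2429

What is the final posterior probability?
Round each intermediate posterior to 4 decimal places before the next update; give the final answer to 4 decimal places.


Sequential Bayesian updating:

Initial prior: P(H) = 0.4321

Update 1:
  P(E) = 0.7143 × 0.4321 + 0.2429 × 0.5679 = 0.30864903 + 0.13794291 = 0.44659194
  P(H|E) = 0.30864903 / 0.44659194 = 0.6911

Update 2:
  P(E) = 0.7143 × 0.6911 + 0.2429 × 0.3089 = 0.49365273 + 0.07503181 = 0.56868454
  P(H|E) = 0.49365273 / 0.56868454 = 0.8681

Update 3:
  P(E) = 0.7143 × 0.8681 + 0.2429 × 0.1319 = 0.62008383 + 0.03203851 = 0.65212234
  P(H|E) = 0.62008383 / 0.65212234 = 0.9509

Final posterior: 0.9509


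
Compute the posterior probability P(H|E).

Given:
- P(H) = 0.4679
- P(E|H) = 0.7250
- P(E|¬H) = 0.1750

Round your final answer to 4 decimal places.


Bayes' theorem: P(H|E) = P(E|H) × P(H) / P(E)

Step 1: Calculate P(E) using law of total probability
P(E) = P(E|H)P(H) + P(E|¬H)P(¬H)
     = 0.7250 × 0.4679 + 0.1750 × 0.5321
     = 0.33922750 + 0.09311750
     = 0.43234500

Step 2: Apply Bayes' theorem
P(H|E) = P(E|H) × P(H) / P(E)
       = 0.33922750 / 0.43234500
       = 0.7846


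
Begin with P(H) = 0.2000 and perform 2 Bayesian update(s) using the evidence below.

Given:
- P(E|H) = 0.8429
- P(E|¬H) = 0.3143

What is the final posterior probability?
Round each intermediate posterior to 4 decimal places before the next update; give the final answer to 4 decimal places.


Sequential Bayesian updating:

Initial prior: P(H) = 0.2000

Update 1:
  P(E) = 0.8429 × 0.2000 + 0.3143 × 0.8000 = 0.16858000 + 0.25144000 = 0.42002000
  P(H|E) = 0.16858000 / 0.42002000 = 0.4014

Update 2:
  P(E) = 0.8429 × 0.4014 + 0.3143 × 0.5986 = 0.33834006 + 0.18813998 = 0.52648004
  P(H|E) = 0.33834006 / 0.52648004 = 0.6426

Final posterior: 0.6426


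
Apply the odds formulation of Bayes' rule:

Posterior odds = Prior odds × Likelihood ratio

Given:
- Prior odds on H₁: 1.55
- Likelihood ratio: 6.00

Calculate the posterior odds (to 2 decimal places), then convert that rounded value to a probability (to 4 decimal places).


Step 1: Calculate posterior odds
Posterior odds = Prior odds × LR
               = 1.55 × 6.00
               = 9.30

Step 2: Convert to probability
P(H₁|E) = Posterior odds / (1 + Posterior odds)
       = 9.30 / (1 + 9.30)
       = 9.30 / 10.30
       = 0.9029

The evidence increased P(H₁) from 0.6078 to 0.9029.


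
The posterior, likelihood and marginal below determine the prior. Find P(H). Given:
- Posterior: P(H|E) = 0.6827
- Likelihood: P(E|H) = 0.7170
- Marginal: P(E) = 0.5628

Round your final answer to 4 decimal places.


From Bayes' theorem: P(H|E) = P(E|H) × P(H) / P(E)

Rearranging for P(H):
P(H) = P(H|E) × P(E) / P(E|H)
     = 0.6827 × 0.5628 / 0.7170
     = 0.38422356 / 0.7170
     = 0.5359


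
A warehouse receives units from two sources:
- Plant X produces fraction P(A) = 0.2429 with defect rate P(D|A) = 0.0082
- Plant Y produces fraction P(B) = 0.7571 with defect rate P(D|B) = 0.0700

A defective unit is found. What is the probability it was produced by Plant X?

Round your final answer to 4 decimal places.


Let A = from Plant X, D = defective

Given:
- P(A) = 0.2429, P(B) = 0.7571
- P(D|A) = 0.0082, P(D|B) = 0.0700

Step 1: Find P(D)
P(D) = P(D|A)P(A) + P(D|B)P(B)
     = 0.0082 × 0.2429 + 0.0700 × 0.7571
     = 0.00199178 + 0.05299700
     = 0.05498878

Step 2: Apply Bayes' theorem
P(A|D) = P(D|A)P(A) / P(D)
       = 0.00199178 / 0.05498878
       = 0.0362


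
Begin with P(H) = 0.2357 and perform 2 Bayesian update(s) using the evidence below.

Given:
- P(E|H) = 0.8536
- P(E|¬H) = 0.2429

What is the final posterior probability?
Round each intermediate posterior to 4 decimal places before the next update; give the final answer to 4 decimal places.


Sequential Bayesian updating:

Initial prior: P(H) = 0.2357

Update 1:
  P(E) = 0.8536 × 0.2357 + 0.2429 × 0.7643 = 0.20119352 + 0.18564847 = 0.38684199
  P(H|E) = 0.20119352 / 0.38684199 = 0.5201

Update 2:
  P(E) = 0.8536 × 0.5201 + 0.2429 × 0.4799 = 0.44395736 + 0.11656771 = 0.56052507
  P(H|E) = 0.44395736 / 0.56052507 = 0.7920

Final posterior: 0.7920


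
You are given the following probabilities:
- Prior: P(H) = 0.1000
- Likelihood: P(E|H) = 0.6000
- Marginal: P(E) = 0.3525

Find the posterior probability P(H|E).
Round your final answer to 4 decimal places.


Using Bayes' theorem:

P(H|E) = P(E|H) × P(H) / P(E)
       = 0.6000 × 0.1000 / 0.3525
       = 0.06000000 / 0.3525
       = 0.1702

The evidence strengthens our belief in H.
Prior: 0.1000 → Posterior: 0.1702


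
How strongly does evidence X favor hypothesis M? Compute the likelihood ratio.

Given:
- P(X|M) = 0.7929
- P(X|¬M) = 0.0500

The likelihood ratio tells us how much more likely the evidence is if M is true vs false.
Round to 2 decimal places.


Likelihood Ratio (LR) = P(X|M) / P(X|¬M)

LR = 0.7929 / 0.0500
   = 15.86

The evidence is 15.86 times more likely if M is true than if M is false.
Because LR exceeds 1, X is evidence for M.


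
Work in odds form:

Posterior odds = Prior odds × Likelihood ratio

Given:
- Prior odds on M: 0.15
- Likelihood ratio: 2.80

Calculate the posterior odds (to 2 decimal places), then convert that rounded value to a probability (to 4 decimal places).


Step 1: Calculate posterior odds
Posterior odds = Prior odds × LR
               = 0.15 × 2.80
               = 0.42

Step 2: Convert to probability
P(M|E) = Posterior odds / (1 + Posterior odds)
       = 0.42 / (1 + 0.42)
       = 0.42 / 1.42
       = 0.2958

The evidence increased P(M) from 0.1304 to 0.2958.
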